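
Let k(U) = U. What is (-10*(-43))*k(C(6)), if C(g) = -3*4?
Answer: -5160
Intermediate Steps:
C(g) = -12
(-10*(-43))*k(C(6)) = -10*(-43)*(-12) = 430*(-12) = -5160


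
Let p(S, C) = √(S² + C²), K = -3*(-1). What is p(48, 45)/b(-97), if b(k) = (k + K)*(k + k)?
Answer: 3*√481/18236 ≈ 0.0036080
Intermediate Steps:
K = 3
b(k) = 2*k*(3 + k) (b(k) = (k + 3)*(k + k) = (3 + k)*(2*k) = 2*k*(3 + k))
p(S, C) = √(C² + S²)
p(48, 45)/b(-97) = √(45² + 48²)/((2*(-97)*(3 - 97))) = √(2025 + 2304)/((2*(-97)*(-94))) = √4329/18236 = (3*√481)*(1/18236) = 3*√481/18236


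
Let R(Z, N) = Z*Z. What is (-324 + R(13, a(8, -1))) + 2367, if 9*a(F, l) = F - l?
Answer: 2212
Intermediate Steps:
a(F, l) = -l/9 + F/9 (a(F, l) = (F - l)/9 = -l/9 + F/9)
R(Z, N) = Z²
(-324 + R(13, a(8, -1))) + 2367 = (-324 + 13²) + 2367 = (-324 + 169) + 2367 = -155 + 2367 = 2212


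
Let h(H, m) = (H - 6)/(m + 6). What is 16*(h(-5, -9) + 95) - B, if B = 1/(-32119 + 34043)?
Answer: 9112061/5772 ≈ 1578.7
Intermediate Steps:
B = 1/1924 ≈ 0.00051975
h(H, m) = (-6 + H)/(6 + m)
16*(h(-5, -9) + 95) - B = 16*((-6 - 5)/(6 - 9) + 95) - 1*1/1924 = 16*(-11/(-3) + 95) - 1/1924 = 16*(-⅓*(-11) + 95) - 1/1924 = 16*(11/3 + 95) - 1/1924 = 16*(296/3) - 1/1924 = 4736/3 - 1/1924 = 9112061/5772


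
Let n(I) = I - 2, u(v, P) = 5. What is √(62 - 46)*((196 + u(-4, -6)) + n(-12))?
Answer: 748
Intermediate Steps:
n(I) = -2 + I
√(62 - 46)*((196 + u(-4, -6)) + n(-12)) = √(62 - 46)*((196 + 5) + (-2 - 12)) = √16*(201 - 14) = 4*187 = 748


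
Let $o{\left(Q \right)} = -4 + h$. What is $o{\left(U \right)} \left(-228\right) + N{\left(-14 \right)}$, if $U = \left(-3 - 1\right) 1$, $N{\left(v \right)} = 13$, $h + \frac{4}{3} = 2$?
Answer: $773$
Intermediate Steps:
$h = \frac{2}{3}$ ($h = - \frac{4}{3} + 2 = \frac{2}{3} \approx 0.66667$)
$U = -4$ ($U = \left(-4\right) 1 = -4$)
$o{\left(Q \right)} = - \frac{10}{3}$ ($o{\left(Q \right)} = -4 + \frac{2}{3} = - \frac{10}{3}$)
$o{\left(U \right)} \left(-228\right) + N{\left(-14 \right)} = \left(- \frac{10}{3}\right) \left(-228\right) + 13 = 760 + 13 = 773$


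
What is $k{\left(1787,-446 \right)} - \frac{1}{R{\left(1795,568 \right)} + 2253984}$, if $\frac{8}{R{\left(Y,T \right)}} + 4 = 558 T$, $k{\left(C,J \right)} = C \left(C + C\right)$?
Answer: $\frac{1140635783120947361}{178594422242} \approx 6.3867 \cdot 10^{6}$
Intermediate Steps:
$k{\left(C,J \right)} = 2 C^{2}$ ($k{\left(C,J \right)} = C 2 C = 2 C^{2}$)
$R{\left(Y,T \right)} = \frac{8}{-4 + 558 T}$
$k{\left(1787,-446 \right)} - \frac{1}{R{\left(1795,568 \right)} + 2253984} = 2 \cdot 1787^{2} - \frac{1}{\frac{4}{-2 + 279 \cdot 568} + 2253984} = 2 \cdot 3193369 - \frac{1}{\frac{4}{-2 + 158472} + 2253984} = 6386738 - \frac{1}{\frac{4}{158470} + 2253984} = 6386738 - \frac{1}{4 \cdot \frac{1}{158470} + 2253984} = 6386738 - \frac{1}{\frac{2}{79235} + 2253984} = 6386738 - \frac{1}{\frac{178594422242}{79235}} = 6386738 - \frac{79235}{178594422242} = \frac{1140635783120947361}{178594422242}$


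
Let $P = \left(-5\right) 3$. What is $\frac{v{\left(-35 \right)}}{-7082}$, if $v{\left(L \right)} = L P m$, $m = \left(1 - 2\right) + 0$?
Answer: $\frac{525}{7082} \approx 0.074132$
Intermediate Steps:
$m = -1$ ($m = \left(1 - 2\right) + 0 = -1 + 0 = -1$)
$P = -15$
$v{\left(L \right)} = 15 L$ ($v{\left(L \right)} = L \left(-15\right) \left(-1\right) = - 15 L \left(-1\right) = 15 L$)
$\frac{v{\left(-35 \right)}}{-7082} = \frac{15 \left(-35\right)}{-7082} = \left(-525\right) \left(- \frac{1}{7082}\right) = \frac{525}{7082}$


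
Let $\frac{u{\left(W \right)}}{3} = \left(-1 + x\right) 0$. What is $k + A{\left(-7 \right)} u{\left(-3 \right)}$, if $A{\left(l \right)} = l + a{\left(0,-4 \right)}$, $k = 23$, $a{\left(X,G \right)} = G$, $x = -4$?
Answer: $23$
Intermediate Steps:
$A{\left(l \right)} = -4 + l$ ($A{\left(l \right)} = l - 4 = -4 + l$)
$u{\left(W \right)} = 0$ ($u{\left(W \right)} = 3 \left(-1 - 4\right) 0 = 3 \left(\left(-5\right) 0\right) = 3 \cdot 0 = 0$)
$k + A{\left(-7 \right)} u{\left(-3 \right)} = 23 + \left(-4 - 7\right) 0 = 23 - 0 = 23 + 0 = 23$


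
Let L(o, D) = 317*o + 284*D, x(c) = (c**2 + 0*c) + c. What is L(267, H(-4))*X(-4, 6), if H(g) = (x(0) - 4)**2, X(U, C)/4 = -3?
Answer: -1070196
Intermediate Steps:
x(c) = c + c**2 (x(c) = (c**2 + 0) + c = c**2 + c = c + c**2)
X(U, C) = -12 (X(U, C) = 4*(-3) = -12)
H(g) = 16 (H(g) = (0*(1 + 0) - 4)**2 = (0*1 - 4)**2 = (0 - 4)**2 = (-4)**2 = 16)
L(o, D) = 284*D + 317*o
L(267, H(-4))*X(-4, 6) = (284*16 + 317*267)*(-12) = (4544 + 84639)*(-12) = 89183*(-12) = -1070196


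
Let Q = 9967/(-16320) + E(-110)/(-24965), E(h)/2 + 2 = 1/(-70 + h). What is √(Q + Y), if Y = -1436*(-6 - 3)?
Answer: √1340787333984084239/10185720 ≈ 113.68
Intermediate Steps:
E(h) = -4 + 2/(-70 + h)
Q = -746282081/1222286400 (Q = 9967/(-16320) + (2*(141 - 2*(-110))/(-70 - 110))/(-24965) = 9967*(-1/16320) + (2*(141 + 220)/(-180))*(-1/24965) = -9967/16320 + (2*(-1/180)*361)*(-1/24965) = -9967/16320 - 361/90*(-1/24965) = -9967/16320 + 361/2246850 = -746282081/1222286400 ≈ -0.61056)
Y = 12924 (Y = -1436*(-9) = 12924)
√(Q + Y) = √(-746282081/1222286400 + 12924) = √(15796083151519/1222286400) = √1340787333984084239/10185720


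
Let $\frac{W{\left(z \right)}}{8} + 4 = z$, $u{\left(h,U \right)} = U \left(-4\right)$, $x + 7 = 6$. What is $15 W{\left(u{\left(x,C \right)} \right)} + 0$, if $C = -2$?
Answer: $480$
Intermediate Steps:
$x = -1$ ($x = -7 + 6 = -1$)
$u{\left(h,U \right)} = - 4 U$
$W{\left(z \right)} = -32 + 8 z$
$15 W{\left(u{\left(x,C \right)} \right)} + 0 = 15 \left(-32 + 8 \left(\left(-4\right) \left(-2\right)\right)\right) + 0 = 15 \left(-32 + 8 \cdot 8\right) + 0 = 15 \left(-32 + 64\right) + 0 = 15 \cdot 32 + 0 = 480 + 0 = 480$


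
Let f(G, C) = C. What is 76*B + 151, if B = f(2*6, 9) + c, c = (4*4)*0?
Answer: 835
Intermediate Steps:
c = 0 (c = 16*0 = 0)
B = 9 (B = 9 + 0 = 9)
76*B + 151 = 76*9 + 151 = 684 + 151 = 835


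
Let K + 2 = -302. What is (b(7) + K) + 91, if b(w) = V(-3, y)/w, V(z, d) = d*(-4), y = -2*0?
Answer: -213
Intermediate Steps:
y = 0
V(z, d) = -4*d
K = -304 (K = -2 - 302 = -304)
b(w) = 0 (b(w) = (-4*0)/w = 0/w = 0)
(b(7) + K) + 91 = (0 - 304) + 91 = -304 + 91 = -213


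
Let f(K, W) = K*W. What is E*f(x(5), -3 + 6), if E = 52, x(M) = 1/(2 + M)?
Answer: 156/7 ≈ 22.286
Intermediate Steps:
E*f(x(5), -3 + 6) = 52*((-3 + 6)/(2 + 5)) = 52*(3/7) = 156/7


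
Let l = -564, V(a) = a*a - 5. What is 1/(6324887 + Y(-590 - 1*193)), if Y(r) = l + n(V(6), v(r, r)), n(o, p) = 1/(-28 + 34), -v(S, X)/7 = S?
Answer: 6/37945939 ≈ 1.5812e-7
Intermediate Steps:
v(S, X) = -7*S
V(a) = -5 + a² (V(a) = a² - 5 = -5 + a²)
n(o, p) = ⅙ (n(o, p) = 1/6 = ⅙)
Y(r) = -3383/6 (Y(r) = -564 + ⅙ = -3383/6)
1/(6324887 + Y(-590 - 1*193)) = 1/(6324887 - 3383/6) = 1/(37945939/6) = 6/37945939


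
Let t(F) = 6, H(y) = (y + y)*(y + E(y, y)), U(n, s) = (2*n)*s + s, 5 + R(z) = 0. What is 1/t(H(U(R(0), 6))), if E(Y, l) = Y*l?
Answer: ⅙ ≈ 0.16667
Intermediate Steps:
R(z) = -5 (R(z) = -5 + 0 = -5)
U(n, s) = s + 2*n*s (U(n, s) = 2*n*s + s = s + 2*n*s)
H(y) = 2*y*(y + y²) (H(y) = (y + y)*(y + y*y) = (2*y)*(y + y²) = 2*y*(y + y²))
1/t(H(U(R(0), 6))) = 1/6 = ⅙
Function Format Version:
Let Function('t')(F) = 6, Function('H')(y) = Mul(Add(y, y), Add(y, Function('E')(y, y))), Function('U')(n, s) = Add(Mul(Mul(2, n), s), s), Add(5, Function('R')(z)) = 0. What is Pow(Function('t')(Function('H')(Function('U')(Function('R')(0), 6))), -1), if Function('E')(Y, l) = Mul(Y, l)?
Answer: Rational(1, 6) ≈ 0.16667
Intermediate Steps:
Function('R')(z) = -5 (Function('R')(z) = Add(-5, 0) = -5)
Function('U')(n, s) = Add(s, Mul(2, n, s)) (Function('U')(n, s) = Add(Mul(2, n, s), s) = Add(s, Mul(2, n, s)))
Function('H')(y) = Mul(2, y, Add(y, Pow(y, 2))) (Function('H')(y) = Mul(Add(y, y), Add(y, Mul(y, y))) = Mul(Mul(2, y), Add(y, Pow(y, 2))) = Mul(2, y, Add(y, Pow(y, 2))))
Pow(Function('t')(Function('H')(Function('U')(Function('R')(0), 6))), -1) = Pow(6, -1) = Rational(1, 6)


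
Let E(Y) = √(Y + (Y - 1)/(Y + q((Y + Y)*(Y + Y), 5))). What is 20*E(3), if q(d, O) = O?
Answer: 10*√13 ≈ 36.056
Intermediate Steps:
E(Y) = √(Y + (-1 + Y)/(5 + Y)) (E(Y) = √(Y + (Y - 1)/(Y + 5)) = √(Y + (-1 + Y)/(5 + Y)))
20*E(3) = 20*√((-1 + 3 + 3*(5 + 3))/(5 + 3)) = 20*√((-1 + 3 + 3*8)/8) = 20*√((-1 + 3 + 24)/8) = 20*√((⅛)*26) = 20*√(13/4) = 20*(√13/2) = 10*√13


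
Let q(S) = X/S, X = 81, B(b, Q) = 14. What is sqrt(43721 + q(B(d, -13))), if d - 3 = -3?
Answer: 5*sqrt(342818)/14 ≈ 209.11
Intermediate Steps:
d = 0 (d = 3 - 3 = 0)
q(S) = 81/S
sqrt(43721 + q(B(d, -13))) = sqrt(43721 + 81/14) = sqrt(612175/14) = 5*sqrt(342818)/14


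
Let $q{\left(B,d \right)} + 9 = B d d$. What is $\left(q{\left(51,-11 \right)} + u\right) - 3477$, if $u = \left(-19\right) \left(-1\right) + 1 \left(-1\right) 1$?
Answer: $2703$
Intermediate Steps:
$q{\left(B,d \right)} = -9 + B d^{2}$ ($q{\left(B,d \right)} = -9 + B d d = -9 + B d^{2}$)
$u = 18$ ($u = 19 - 1 = 18$)
$\left(q{\left(51,-11 \right)} + u\right) - 3477 = \left(\left(-9 + 51 \left(-11\right)^{2}\right) + 18\right) - 3477 = \left(\left(-9 + 51 \cdot 121\right) + 18\right) - 3477 = \left(\left(-9 + 6171\right) + 18\right) - 3477 = \left(6162 + 18\right) - 3477 = 6180 - 3477 = 2703$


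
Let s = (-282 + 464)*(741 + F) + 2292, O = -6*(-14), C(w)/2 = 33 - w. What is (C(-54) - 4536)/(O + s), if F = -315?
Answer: -727/13318 ≈ -0.054588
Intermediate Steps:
C(w) = 66 - 2*w (C(w) = 2*(33 - w) = 66 - 2*w)
O = 84
s = 79824 (s = (-282 + 464)*(741 - 315) + 2292 = 182*426 + 2292 = 77532 + 2292 = 79824)
(C(-54) - 4536)/(O + s) = ((66 - 2*(-54)) - 4536)/(84 + 79824) = ((66 + 108) - 4536)/79908 = (174 - 4536)*(1/79908) = -4362*1/79908 = -727/13318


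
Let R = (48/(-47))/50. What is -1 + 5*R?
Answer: -259/235 ≈ -1.1021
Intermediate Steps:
R = -24/1175 (R = (48*(-1/47))*(1/50) = -48/47*1/50 = -24/1175 ≈ -0.020426)
-1 + 5*R = -1 + 5*(-24/1175) = -1 - 24/235 = -259/235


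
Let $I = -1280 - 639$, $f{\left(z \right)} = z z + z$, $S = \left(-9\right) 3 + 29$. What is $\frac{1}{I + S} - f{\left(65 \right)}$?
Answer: $- \frac{8223931}{1917} \approx -4290.0$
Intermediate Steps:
$S = 2$ ($S = -27 + 29 = 2$)
$f{\left(z \right)} = z + z^{2}$ ($f{\left(z \right)} = z^{2} + z = z + z^{2}$)
$I = -1919$
$\frac{1}{I + S} - f{\left(65 \right)} = \frac{1}{-1919 + 2} - 65 \left(1 + 65\right) = \frac{1}{-1917} - 65 \cdot 66 = - \frac{1}{1917} - 4290 = - \frac{8223931}{1917}$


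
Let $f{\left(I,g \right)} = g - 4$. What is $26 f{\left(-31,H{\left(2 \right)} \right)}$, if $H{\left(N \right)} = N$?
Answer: $-52$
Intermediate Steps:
$f{\left(I,g \right)} = -4 + g$ ($f{\left(I,g \right)} = g - 4 = -4 + g$)
$26 f{\left(-31,H{\left(2 \right)} \right)} = 26 \left(-4 + 2\right) = 26 \left(-2\right) = -52$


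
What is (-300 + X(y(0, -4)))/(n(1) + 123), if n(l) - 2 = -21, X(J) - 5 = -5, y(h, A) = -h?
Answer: -75/26 ≈ -2.8846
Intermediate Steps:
X(J) = 0 (X(J) = 5 - 5 = 0)
n(l) = -19 (n(l) = 2 - 21 = -19)
(-300 + X(y(0, -4)))/(n(1) + 123) = (-300 + 0)/(-19 + 123) = -300/104 = -300*1/104 = -75/26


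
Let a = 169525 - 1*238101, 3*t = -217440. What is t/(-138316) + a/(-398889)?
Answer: 63570584/91345581 ≈ 0.69594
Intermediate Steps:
t = -72480 (t = (⅓)*(-217440) = -72480)
a = -68576 (a = 169525 - 238101 = -68576)
t/(-138316) + a/(-398889) = -72480/(-138316) - 68576/(-398889) = -72480*(-1/138316) - 68576*(-1/398889) = 120/229 + 68576/398889 = 63570584/91345581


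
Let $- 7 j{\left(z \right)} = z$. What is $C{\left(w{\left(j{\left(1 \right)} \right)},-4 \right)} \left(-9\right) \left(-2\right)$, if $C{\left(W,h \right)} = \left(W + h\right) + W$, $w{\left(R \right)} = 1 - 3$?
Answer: $-144$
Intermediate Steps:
$j{\left(z \right)} = - \frac{z}{7}$
$w{\left(R \right)} = -2$ ($w{\left(R \right)} = 1 - 3 = -2$)
$C{\left(W,h \right)} = h + 2 W$
$C{\left(w{\left(j{\left(1 \right)} \right)},-4 \right)} \left(-9\right) \left(-2\right) = \left(-4 + 2 \left(-2\right)\right) \left(-9\right) \left(-2\right) = \left(-4 - 4\right) \left(-9\right) \left(-2\right) = \left(-8\right) \left(-9\right) \left(-2\right) = 72 \left(-2\right) = -144$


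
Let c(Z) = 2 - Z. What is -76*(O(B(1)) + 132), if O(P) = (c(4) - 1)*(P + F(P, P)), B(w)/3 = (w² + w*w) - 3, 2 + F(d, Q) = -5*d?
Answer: -7752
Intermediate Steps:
F(d, Q) = -2 - 5*d
B(w) = -9 + 6*w² (B(w) = 3*((w² + w*w) - 3) = 3*((w² + w²) - 3) = 3*(2*w² - 3) = 3*(-3 + 2*w²) = -9 + 6*w²)
O(P) = 6 + 12*P (O(P) = ((2 - 1*4) - 1)*(P + (-2 - 5*P)) = ((2 - 4) - 1)*(-2 - 4*P) = (-2 - 1)*(-2 - 4*P) = -3*(-2 - 4*P) = 6 + 12*P)
-76*(O(B(1)) + 132) = -76*((6 + 12*(-9 + 6*1²)) + 132) = -76*((6 + 12*(-9 + 6*1)) + 132) = -76*((6 + 12*(-9 + 6)) + 132) = -76*((6 + 12*(-3)) + 132) = -76*((6 - 36) + 132) = -76*(-30 + 132) = -76*102 = -7752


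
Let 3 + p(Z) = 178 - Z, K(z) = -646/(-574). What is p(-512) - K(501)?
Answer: 196846/287 ≈ 685.88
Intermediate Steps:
K(z) = 323/287 (K(z) = -646*(-1/574) = 323/287)
p(Z) = 175 - Z (p(Z) = -3 + (178 - Z) = 175 - Z)
p(-512) - K(501) = (175 - 1*(-512)) - 1*323/287 = (175 + 512) - 323/287 = 687 - 323/287 = 196846/287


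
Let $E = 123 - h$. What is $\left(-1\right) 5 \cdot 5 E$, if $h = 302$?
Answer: $4475$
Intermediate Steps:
$E = -179$ ($E = 123 - 302 = -179$)
$\left(-1\right) 5 \cdot 5 E = \left(-1\right) 5 \cdot 5 \left(-179\right) = \left(-5\right) 5 \left(-179\right) = \left(-25\right) \left(-179\right) = 4475$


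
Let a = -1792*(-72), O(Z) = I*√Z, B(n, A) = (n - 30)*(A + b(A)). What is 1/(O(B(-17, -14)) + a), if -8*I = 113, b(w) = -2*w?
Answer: 589824/76102051919 + 452*I*√658/532714363433 ≈ 7.7504e-6 + 2.1765e-8*I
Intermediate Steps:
I = -113/8 (I = -⅛*113 = -113/8 ≈ -14.125)
B(n, A) = -A*(-30 + n) (B(n, A) = (n - 30)*(A - 2*A) = (-30 + n)*(-A) = -A*(-30 + n))
O(Z) = -113*√Z/8
a = 129024
1/(O(B(-17, -14)) + a) = 1/(-113*I*√14*√(30 - 1*(-17))/8 + 129024) = 1/(-113*I*√14*√(30 + 17)/8 + 129024) = 1/(-113*I*√658/8 + 129024) = 1/(129024 - 113*I*√658/8)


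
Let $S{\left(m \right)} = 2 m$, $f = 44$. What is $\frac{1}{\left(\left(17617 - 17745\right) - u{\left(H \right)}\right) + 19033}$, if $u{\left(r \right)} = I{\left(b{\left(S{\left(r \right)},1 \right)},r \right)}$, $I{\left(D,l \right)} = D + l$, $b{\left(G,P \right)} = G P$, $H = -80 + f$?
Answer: $\frac{1}{19013} \approx 5.2596 \cdot 10^{-5}$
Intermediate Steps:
$H = -36$ ($H = -80 + 44 = -36$)
$u{\left(r \right)} = 3 r$ ($u{\left(r \right)} = 2 r 1 + r = 2 r + r = 3 r$)
$\frac{1}{\left(\left(17617 - 17745\right) - u{\left(H \right)}\right) + 19033} = \frac{1}{\left(\left(17617 - 17745\right) - 3 \left(-36\right)\right) + 19033} = \frac{1}{\left(\left(17617 - 17745\right) - -108\right) + 19033} = \frac{1}{\left(-128 + 108\right) + 19033} = \frac{1}{-20 + 19033} = \frac{1}{19013}$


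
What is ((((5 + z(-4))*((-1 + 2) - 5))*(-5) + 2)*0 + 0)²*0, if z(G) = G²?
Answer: 0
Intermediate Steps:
((((5 + z(-4))*((-1 + 2) - 5))*(-5) + 2)*0 + 0)²*0 = ((((5 + (-4)²)*((-1 + 2) - 5))*(-5) + 2)*0 + 0)²*0 = ((((5 + 16)*(1 - 5))*(-5) + 2)*0 + 0)²*0 = (((21*(-4))*(-5) + 2)*0 + 0)²*0 = ((-84*(-5) + 2)*0 + 0)²*0 = ((420 + 2)*0 + 0)²*0 = (422*0 + 0)²*0 = (0 + 0)²*0 = 0²*0 = 0*0 = 0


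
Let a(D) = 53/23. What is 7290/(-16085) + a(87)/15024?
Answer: -503644315/1111640784 ≈ -0.45306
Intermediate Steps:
a(D) = 53/23 (a(D) = 53*(1/23) = 53/23)
7290/(-16085) + a(87)/15024 = 7290/(-16085) + (53/23)/15024 = 7290*(-1/16085) + (53/23)*(1/15024) = -1458/3217 + 53/345552 = -503644315/1111640784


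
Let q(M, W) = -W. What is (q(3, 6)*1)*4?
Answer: -24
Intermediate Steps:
(q(3, 6)*1)*4 = (-1*6*1)*4 = -6*1*4 = -6*4 = -24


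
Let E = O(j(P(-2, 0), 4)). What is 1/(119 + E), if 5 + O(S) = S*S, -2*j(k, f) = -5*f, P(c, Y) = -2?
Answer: 1/214 ≈ 0.0046729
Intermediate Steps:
j(k, f) = 5*f/2 (j(k, f) = -(-5)*f/2 = 5*f/2)
O(S) = -5 + S**2 (O(S) = -5 + S*S = -5 + S**2)
E = 95 (E = -5 + ((5/2)*4)**2 = -5 + 10**2 = -5 + 100 = 95)
1/(119 + E) = 1/(119 + 95) = 1/214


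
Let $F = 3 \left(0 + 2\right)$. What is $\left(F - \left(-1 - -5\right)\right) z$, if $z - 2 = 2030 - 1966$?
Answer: $132$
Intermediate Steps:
$z = 66$ ($z = 2 + \left(2030 - 1966\right) = 2 + 64 = 66$)
$F = 6$ ($F = 3 \cdot 2 = 6$)
$\left(F - \left(-1 - -5\right)\right) z = \left(6 - \left(-1 - -5\right)\right) 66 = \left(6 - \left(-1 + 5\right)\right) 66 = \left(6 - 4\right) 66 = 2 \cdot 66 = 132$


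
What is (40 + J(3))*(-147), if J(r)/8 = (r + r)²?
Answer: -48216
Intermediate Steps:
J(r) = 32*r² (J(r) = 8*(r + r)² = 8*(2*r)² = 8*(4*r²) = 32*r²)
(40 + J(3))*(-147) = (40 + 32*3²)*(-147) = (40 + 32*9)*(-147) = (40 + 288)*(-147) = 328*(-147) = -48216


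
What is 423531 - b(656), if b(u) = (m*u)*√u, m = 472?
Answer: 423531 - 1238528*√41 ≈ -7.5069e+6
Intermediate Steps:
b(u) = 472*u^(3/2) (b(u) = (472*u)*√u = 472*u^(3/2))
423531 - b(656) = 423531 - 472*656^(3/2) = 423531 - 472*2624*√41 = 423531 - 1238528*√41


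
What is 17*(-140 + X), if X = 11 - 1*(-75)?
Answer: -918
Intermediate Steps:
X = 86 (X = 11 + 75 = 86)
17*(-140 + X) = 17*(-140 + 86) = 17*(-54) = -918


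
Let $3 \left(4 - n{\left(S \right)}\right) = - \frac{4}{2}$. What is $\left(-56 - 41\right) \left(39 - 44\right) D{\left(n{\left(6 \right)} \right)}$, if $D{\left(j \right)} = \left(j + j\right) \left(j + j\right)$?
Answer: $\frac{380240}{9} \approx 42249.0$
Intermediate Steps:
$n{\left(S \right)} = \frac{14}{3}$ ($n{\left(S \right)} = 4 - \frac{\left(-4\right) \frac{1}{2}}{3} = 4 - - \frac{2}{3} = 4 + \frac{2}{3} = \frac{14}{3}$)
$D{\left(j \right)} = 4 j^{2}$ ($D{\left(j \right)} = 2 j 2 j = 4 j^{2}$)
$\left(-56 - 41\right) \left(39 - 44\right) D{\left(n{\left(6 \right)} \right)} = \left(-56 - 41\right) \left(39 - 44\right) 4 \left(\frac{14}{3}\right)^{2} = \left(-97\right) \left(-5\right) 4 \cdot \frac{196}{9} = 485 \cdot \frac{784}{9} = \frac{380240}{9}$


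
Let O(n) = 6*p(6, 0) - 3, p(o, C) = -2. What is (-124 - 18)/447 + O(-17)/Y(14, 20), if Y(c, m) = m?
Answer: -1909/1788 ≈ -1.0677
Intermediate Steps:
O(n) = -15 (O(n) = 6*(-2) - 3 = -12 - 3 = -15)
(-124 - 18)/447 + O(-17)/Y(14, 20) = (-124 - 18)/447 - 15/20 = -142*1/447 - 15*1/20 = -142/447 - 3/4 = -1909/1788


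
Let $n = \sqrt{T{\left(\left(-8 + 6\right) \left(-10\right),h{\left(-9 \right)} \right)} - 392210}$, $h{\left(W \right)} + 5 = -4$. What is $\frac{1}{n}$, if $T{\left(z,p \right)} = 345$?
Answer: $- \frac{i \sqrt{391865}}{391865} \approx - 0.0015975 i$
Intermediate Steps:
$h{\left(W \right)} = -9$ ($h{\left(W \right)} = -5 - 4 = -9$)
$n = i \sqrt{391865}$ ($n = \sqrt{345 - 392210} = \sqrt{-391865} = i \sqrt{391865} \approx 625.99 i$)
$\frac{1}{n} = \frac{1}{i \sqrt{391865}} = - \frac{i \sqrt{391865}}{391865}$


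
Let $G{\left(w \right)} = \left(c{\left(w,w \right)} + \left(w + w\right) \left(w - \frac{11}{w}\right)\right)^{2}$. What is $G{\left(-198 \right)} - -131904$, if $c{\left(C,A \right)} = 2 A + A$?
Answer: $6051727168$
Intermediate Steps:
$c{\left(C,A \right)} = 3 A$
$G{\left(w \right)} = \left(3 w + 2 w \left(w - \frac{11}{w}\right)\right)^{2}$ ($G{\left(w \right)} = \left(3 w + \left(w + w\right) \left(w - \frac{11}{w}\right)\right)^{2} = \left(3 w + 2 w \left(w - \frac{11}{w}\right)\right)^{2}$)
$G{\left(-198 \right)} - -131904 = \left(-22 + 2 \left(-198\right)^{2} + 3 \left(-198\right)\right)^{2} - -131904 = \left(-22 + 2 \cdot 39204 - 594\right)^{2} + 131904 = \left(-22 + 78408 - 594\right)^{2} + 131904 = 77792^{2} + 131904 = 6051595264 + 131904 = 6051727168$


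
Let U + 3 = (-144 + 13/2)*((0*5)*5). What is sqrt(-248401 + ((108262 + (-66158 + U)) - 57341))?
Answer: I*sqrt(263641) ≈ 513.46*I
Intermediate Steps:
U = -3 (U = -3 + (-144 + 13/2)*((0*5)*5) = -3 + (-144 + 13*(1/2))*(0*5) = -3 + (-144 + 13/2)*0 = -3 - 275/2*0 = -3 + 0 = -3)
sqrt(-248401 + ((108262 + (-66158 + U)) - 57341)) = sqrt(-248401 + ((108262 + (-66158 - 3)) - 57341)) = sqrt(-248401 + ((108262 - 66161) - 57341)) = sqrt(-248401 + (42101 - 57341)) = sqrt(-248401 - 15240) = sqrt(-263641) = I*sqrt(263641)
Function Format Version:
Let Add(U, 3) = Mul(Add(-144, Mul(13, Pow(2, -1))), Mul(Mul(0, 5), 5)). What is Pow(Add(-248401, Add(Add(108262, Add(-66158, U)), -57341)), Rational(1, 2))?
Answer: Mul(I, Pow(263641, Rational(1, 2))) ≈ Mul(513.46, I)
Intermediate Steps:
U = -3 (U = Add(-3, Mul(Add(-144, Mul(13, Pow(2, -1))), Mul(Mul(0, 5), 5))) = Add(-3, Mul(Add(-144, Mul(13, Rational(1, 2))), Mul(0, 5))) = Add(-3, Mul(Add(-144, Rational(13, 2)), 0)) = Add(-3, Mul(Rational(-275, 2), 0)) = Add(-3, 0) = -3)
Pow(Add(-248401, Add(Add(108262, Add(-66158, U)), -57341)), Rational(1, 2)) = Pow(Add(-248401, Add(Add(108262, Add(-66158, -3)), -57341)), Rational(1, 2)) = Pow(Add(-248401, Add(Add(108262, -66161), -57341)), Rational(1, 2)) = Pow(Add(-248401, Add(42101, -57341)), Rational(1, 2)) = Pow(Add(-248401, -15240), Rational(1, 2)) = Pow(-263641, Rational(1, 2)) = Mul(I, Pow(263641, Rational(1, 2)))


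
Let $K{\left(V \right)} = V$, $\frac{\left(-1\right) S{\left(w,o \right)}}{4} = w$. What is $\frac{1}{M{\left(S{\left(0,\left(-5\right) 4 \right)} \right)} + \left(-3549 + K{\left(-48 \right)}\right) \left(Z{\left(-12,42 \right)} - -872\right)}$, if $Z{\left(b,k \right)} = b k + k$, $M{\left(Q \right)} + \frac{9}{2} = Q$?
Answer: $- \frac{2}{2949549} \approx -6.7807 \cdot 10^{-7}$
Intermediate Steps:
$S{\left(w,o \right)} = - 4 w$
$M{\left(Q \right)} = - \frac{9}{2} + Q$
$Z{\left(b,k \right)} = k + b k$
$\frac{1}{M{\left(S{\left(0,\left(-5\right) 4 \right)} \right)} + \left(-3549 + K{\left(-48 \right)}\right) \left(Z{\left(-12,42 \right)} - -872\right)} = \frac{1}{\left(- \frac{9}{2} - 0\right) + \left(-3549 - 48\right) \left(42 \left(1 - 12\right) - -872\right)} = \frac{1}{\left(- \frac{9}{2} + 0\right) - 3597 \left(42 \left(-11\right) + \left(-910 + 1782\right)\right)} = \frac{1}{- \frac{9}{2} - 3597 \left(-462 + 872\right)} = \frac{1}{- \frac{9}{2} - 1474770} = \frac{1}{- \frac{2949549}{2}} = - \frac{2}{2949549}$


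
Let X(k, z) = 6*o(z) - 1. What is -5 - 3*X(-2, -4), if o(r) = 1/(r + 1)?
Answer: 4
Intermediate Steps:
o(r) = 1/(1 + r)
X(k, z) = -1 + 6/(1 + z) (X(k, z) = 6/(1 + z) - 1 = -1 + 6/(1 + z))
-5 - 3*X(-2, -4) = -5 - 3*(5 - 1*(-4))/(1 - 4) = -5 - 3*(5 + 4)/(-3) = -5 - (-1)*9 = -5 - 3*(-3) = -5 + 9 = 4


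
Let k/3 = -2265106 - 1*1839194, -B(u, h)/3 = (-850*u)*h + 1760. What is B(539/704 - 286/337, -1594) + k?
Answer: -64599657135/5392 ≈ -1.1981e+7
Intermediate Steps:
B(u, h) = -5280 + 2550*h*u (B(u, h) = -3*((-850*u)*h + 1760) = -3*(-850*h*u + 1760) = -3*(1760 - 850*h*u) = -5280 + 2550*h*u)
k = -12312900 (k = 3*(-2265106 - 1*1839194) = 3*(-2265106 - 1839194) = 3*(-4104300) = -12312900)
B(539/704 - 286/337, -1594) + k = (-5280 + 2550*(-1594)*(539/704 - 286/337)) - 12312900 = (-5280 + 2550*(-1594)*(539*(1/704) - 286*1/337)) - 12312900 = (-5280 + 2550*(-1594)*(49/64 - 286/337)) - 12312900 = (-5280 + 2550*(-1594)*(-1791/21568)) - 12312900 = (-5280 + 1819969425/5392) - 12312900 = 1791499665/5392 - 12312900 = -64599657135/5392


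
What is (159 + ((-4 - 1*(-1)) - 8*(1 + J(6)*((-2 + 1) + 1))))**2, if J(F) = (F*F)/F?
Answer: 21904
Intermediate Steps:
J(F) = F (J(F) = F**2/F = F)
(159 + ((-4 - 1*(-1)) - 8*(1 + J(6)*((-2 + 1) + 1))))**2 = (159 + ((-4 - 1*(-1)) - 8*(1 + 6*((-2 + 1) + 1))))**2 = (159 + ((-4 + 1) - 8*(1 + 6*(-1 + 1))))**2 = (159 + (-3 - 8*(1 + 6*0)))**2 = (159 + (-3 - 8*(1 + 0)))**2 = (159 + (-3 - 8*1))**2 = (159 + (-3 - 8))**2 = (159 - 11)**2 = 148**2 = 21904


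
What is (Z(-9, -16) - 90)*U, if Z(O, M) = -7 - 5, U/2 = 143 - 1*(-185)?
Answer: -66912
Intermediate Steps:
U = 656 (U = 2*(143 - 1*(-185)) = 2*(143 + 185) = 2*328 = 656)
Z(O, M) = -12
(Z(-9, -16) - 90)*U = (-12 - 90)*656 = -102*656 = -66912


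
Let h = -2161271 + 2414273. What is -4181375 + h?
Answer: -3928373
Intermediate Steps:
h = 253002
-4181375 + h = -4181375 + 253002 = -3928373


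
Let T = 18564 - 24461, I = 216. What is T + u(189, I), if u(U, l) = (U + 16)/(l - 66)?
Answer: -176869/30 ≈ -5895.6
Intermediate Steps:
u(U, l) = (16 + U)/(-66 + l)
T = -5897
T + u(189, I) = -5897 + (16 + 189)/(-66 + 216) = -5897 + 205/150 = -5897 + (1/150)*205 = -5897 + 41/30 = -176869/30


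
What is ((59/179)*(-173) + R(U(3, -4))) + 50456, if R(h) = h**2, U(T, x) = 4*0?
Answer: 9021417/179 ≈ 50399.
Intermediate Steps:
U(T, x) = 0
((59/179)*(-173) + R(U(3, -4))) + 50456 = ((59/179)*(-173) + 0**2) + 50456 = ((59*(1/179))*(-173) + 0) + 50456 = ((59/179)*(-173) + 0) + 50456 = (-10207/179 + 0) + 50456 = -10207/179 + 50456 = 9021417/179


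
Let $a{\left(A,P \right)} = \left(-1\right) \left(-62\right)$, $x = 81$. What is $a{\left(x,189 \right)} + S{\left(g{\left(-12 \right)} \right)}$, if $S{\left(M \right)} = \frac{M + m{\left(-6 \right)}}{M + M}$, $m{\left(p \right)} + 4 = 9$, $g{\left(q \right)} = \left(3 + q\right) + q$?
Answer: $\frac{1310}{21} \approx 62.381$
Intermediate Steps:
$g{\left(q \right)} = 3 + 2 q$
$a{\left(A,P \right)} = 62$
$m{\left(p \right)} = 5$ ($m{\left(p \right)} = -4 + 9 = 5$)
$S{\left(M \right)} = \frac{5 + M}{2 M}$ ($S{\left(M \right)} = \frac{M + 5}{M + M} = \frac{5 + M}{2 M}$)
$a{\left(x,189 \right)} + S{\left(g{\left(-12 \right)} \right)} = 62 + \frac{5 + \left(3 + 2 \left(-12\right)\right)}{2 \left(3 + 2 \left(-12\right)\right)} = 62 + \frac{5 + \left(3 - 24\right)}{2 \left(3 - 24\right)} = 62 + \frac{5 - 21}{2 \left(-21\right)} = 62 + \frac{1}{2} \left(- \frac{1}{21}\right) \left(-16\right) = 62 + \frac{8}{21} = \frac{1310}{21}$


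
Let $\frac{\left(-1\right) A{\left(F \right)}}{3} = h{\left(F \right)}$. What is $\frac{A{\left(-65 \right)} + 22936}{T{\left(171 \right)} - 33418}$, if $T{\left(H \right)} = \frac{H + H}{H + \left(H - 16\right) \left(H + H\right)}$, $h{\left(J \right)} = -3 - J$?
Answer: $- \frac{3537625}{5196498} \approx -0.68077$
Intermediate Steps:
$A{\left(F \right)} = 9 + 3 F$ ($A{\left(F \right)} = - 3 \left(-3 - F\right) = 9 + 3 F$)
$T{\left(H \right)} = \frac{2 H}{H + 2 H \left(-16 + H\right)}$ ($T{\left(H \right)} = \frac{2 H}{H + \left(-16 + H\right) 2 H} = \frac{2 H}{H + 2 H \left(-16 + H\right)}$)
$\frac{A{\left(-65 \right)} + 22936}{T{\left(171 \right)} - 33418} = \frac{\left(9 + 3 \left(-65\right)\right) + 22936}{\frac{2}{-31 + 2 \cdot 171} - 33418} = \frac{\left(9 - 195\right) + 22936}{\frac{2}{-31 + 342} - 33418} = \frac{-186 + 22936}{\frac{2}{311} - 33418} = \frac{22750}{2 \cdot \frac{1}{311} - 33418} = \frac{22750}{\frac{2}{311} - 33418} = \frac{22750}{- \frac{10392996}{311}} = 22750 \left(- \frac{311}{10392996}\right) = - \frac{3537625}{5196498}$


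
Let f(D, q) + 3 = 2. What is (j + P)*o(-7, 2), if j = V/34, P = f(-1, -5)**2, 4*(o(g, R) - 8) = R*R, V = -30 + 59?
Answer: 567/34 ≈ 16.676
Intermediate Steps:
f(D, q) = -1 (f(D, q) = -3 + 2 = -1)
V = 29
o(g, R) = 8 + R**2/4 (o(g, R) = 8 + (R*R)/4 = 8 + R**2/4)
P = 1 (P = (-1)**2 = 1)
j = 29/34 ≈ 0.85294
(j + P)*o(-7, 2) = (29/34 + 1)*(8 + (1/4)*2**2) = 63*(8 + (1/4)*4)/34 = 63*(8 + 1)/34 = (63/34)*9 = 567/34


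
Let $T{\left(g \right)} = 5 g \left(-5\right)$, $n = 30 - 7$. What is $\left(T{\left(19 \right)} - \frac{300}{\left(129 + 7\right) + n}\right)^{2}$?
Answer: $\frac{638825625}{2809} \approx 2.2742 \cdot 10^{5}$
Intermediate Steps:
$n = 23$ ($n = 30 - 7 = 23$)
$T{\left(g \right)} = - 25 g$
$\left(T{\left(19 \right)} - \frac{300}{\left(129 + 7\right) + n}\right)^{2} = \left(\left(-25\right) 19 - \frac{300}{\left(129 + 7\right) + 23}\right)^{2} = \left(-475 - \frac{300}{136 + 23}\right)^{2} = \left(-475 - \frac{300}{159}\right)^{2} = \left(-475 - \frac{100}{53}\right)^{2} = \left(- \frac{25275}{53}\right)^{2} = \frac{638825625}{2809}$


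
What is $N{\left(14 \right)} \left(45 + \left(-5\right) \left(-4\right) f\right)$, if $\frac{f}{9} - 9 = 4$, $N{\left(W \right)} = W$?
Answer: $33390$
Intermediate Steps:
$f = 117$ ($f = 81 + 9 \cdot 4 = 81 + 36 = 117$)
$N{\left(14 \right)} \left(45 + \left(-5\right) \left(-4\right) f\right) = 14 \left(45 + \left(-5\right) \left(-4\right) 117\right) = 14 \left(45 + 20 \cdot 117\right) = 14 \left(45 + 2340\right) = 14 \cdot 2385 = 33390$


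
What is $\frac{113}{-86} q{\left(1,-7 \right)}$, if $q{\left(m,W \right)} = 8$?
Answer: $- \frac{452}{43} \approx -10.512$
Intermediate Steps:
$\frac{113}{-86} q{\left(1,-7 \right)} = \frac{113}{-86} \cdot 8 = 113 \left(- \frac{1}{86}\right) 8 = \left(- \frac{113}{86}\right) 8 = - \frac{452}{43}$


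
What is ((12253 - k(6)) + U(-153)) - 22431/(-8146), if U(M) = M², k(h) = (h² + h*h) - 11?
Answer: 290028177/8146 ≈ 35604.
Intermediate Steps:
k(h) = -11 + 2*h² (k(h) = (h² + h²) - 11 = 2*h² - 11 = -11 + 2*h²)
((12253 - k(6)) + U(-153)) - 22431/(-8146) = ((12253 - (-11 + 2*6²)) + (-153)²) - 22431/(-8146) = ((12253 - (-11 + 2*36)) + 23409) - 22431*(-1/8146) = ((12253 - (-11 + 72)) + 23409) + 22431/8146 = ((12253 - 1*61) + 23409) + 22431/8146 = ((12253 - 61) + 23409) + 22431/8146 = (12192 + 23409) + 22431/8146 = 35601 + 22431/8146 = 290028177/8146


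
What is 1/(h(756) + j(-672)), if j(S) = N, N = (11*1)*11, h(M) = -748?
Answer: -1/627 ≈ -0.0015949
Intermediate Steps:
N = 121 (N = 11*11 = 121)
j(S) = 121
1/(h(756) + j(-672)) = 1/(-748 + 121) = 1/(-627) = -1/627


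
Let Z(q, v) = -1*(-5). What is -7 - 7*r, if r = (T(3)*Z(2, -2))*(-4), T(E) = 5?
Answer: 693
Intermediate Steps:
Z(q, v) = 5
r = -100 (r = (5*5)*(-4) = 25*(-4) = -100)
-7 - 7*r = -7 - 7*(-100) = -7 + 700 = 693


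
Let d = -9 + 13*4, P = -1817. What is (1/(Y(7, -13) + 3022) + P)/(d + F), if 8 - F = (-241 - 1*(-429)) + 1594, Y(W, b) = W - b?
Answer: 5527313/5265702 ≈ 1.0497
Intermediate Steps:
F = -1774 (F = 8 - ((-241 - 1*(-429)) + 1594) = 8 - ((-241 + 429) + 1594) = 8 - (188 + 1594) = 8 - 1*1782 = 8 - 1782 = -1774)
d = 43 (d = -9 + 52 = 43)
(1/(Y(7, -13) + 3022) + P)/(d + F) = (1/((7 - 1*(-13)) + 3022) - 1817)/(43 - 1774) = (1/((7 + 13) + 3022) - 1817)/(-1731) = (1/(20 + 3022) - 1817)*(-1/1731) = (1/3042 - 1817)*(-1/1731) = -5527313/3042*(-1/1731) = 5527313/5265702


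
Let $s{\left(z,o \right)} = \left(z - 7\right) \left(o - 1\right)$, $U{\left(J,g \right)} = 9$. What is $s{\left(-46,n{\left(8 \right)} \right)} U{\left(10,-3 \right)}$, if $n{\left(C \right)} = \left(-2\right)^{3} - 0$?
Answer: $4293$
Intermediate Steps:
$n{\left(C \right)} = -8$ ($n{\left(C \right)} = -8 + 0 = -8$)
$s{\left(z,o \right)} = \left(-1 + o\right) \left(-7 + z\right)$ ($s{\left(z,o \right)} = \left(-7 + z\right) \left(-1 + o\right) = \left(-1 + o\right) \left(-7 + z\right)$)
$s{\left(-46,n{\left(8 \right)} \right)} U{\left(10,-3 \right)} = \left(7 - -46 - -56 - -368\right) 9 = \left(7 + 46 + 56 + 368\right) 9 = 477 \cdot 9 = 4293$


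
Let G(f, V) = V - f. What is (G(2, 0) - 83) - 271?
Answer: -356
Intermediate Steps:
(G(2, 0) - 83) - 271 = ((0 - 1*2) - 83) - 271 = ((0 - 2) - 83) - 271 = (-2 - 83) - 271 = -85 - 271 = -356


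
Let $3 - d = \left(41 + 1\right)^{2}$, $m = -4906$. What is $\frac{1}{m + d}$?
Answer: $- \frac{1}{6667} \approx -0.00014999$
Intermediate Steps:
$d = -1761$ ($d = 3 - \left(41 + 1\right)^{2} = 3 - 42^{2} = 3 - 1764 = -1761$)
$\frac{1}{m + d} = \frac{1}{-4906 - 1761} = \frac{1}{-6667} = - \frac{1}{6667}$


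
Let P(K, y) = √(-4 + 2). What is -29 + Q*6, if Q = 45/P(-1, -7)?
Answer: -29 - 135*I*√2 ≈ -29.0 - 190.92*I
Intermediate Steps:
P(K, y) = I*√2 (P(K, y) = √(-2) = I*√2)
Q = -45*I*√2/2 (Q = 45/((I*√2)) = 45*(-I*√2/2) = -45*I*√2/2 ≈ -31.82*I)
-29 + Q*6 = -29 - 45*I*√2/2*6 = -29 - 135*I*√2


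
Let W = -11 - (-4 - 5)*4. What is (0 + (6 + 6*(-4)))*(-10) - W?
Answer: 155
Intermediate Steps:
W = 25 (W = -11 - (-9)*4 = -11 - 1*(-36) = -11 + 36 = 25)
(0 + (6 + 6*(-4)))*(-10) - W = (0 + (6 + 6*(-4)))*(-10) - 1*25 = (0 + (6 - 24))*(-10) - 25 = (0 - 18)*(-10) - 25 = -18*(-10) - 25 = 180 - 25 = 155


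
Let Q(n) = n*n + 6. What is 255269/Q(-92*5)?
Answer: 255269/211606 ≈ 1.2063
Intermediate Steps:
Q(n) = 6 + n² (Q(n) = n² + 6 = 6 + n²)
255269/Q(-92*5) = 255269/(6 + (-92*5)²) = 255269/(6 + (-460)²) = 255269/(6 + 211600) = 255269/211606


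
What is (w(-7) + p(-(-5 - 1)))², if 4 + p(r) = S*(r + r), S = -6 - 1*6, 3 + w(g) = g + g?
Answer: 27225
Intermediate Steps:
w(g) = -3 + 2*g (w(g) = -3 + (g + g) = -3 + 2*g)
S = -12 (S = -6 - 6 = -12)
p(r) = -4 - 24*r (p(r) = -4 - 12*(r + r) = -4 - 24*r)
(w(-7) + p(-(-5 - 1)))² = ((-3 + 2*(-7)) + (-4 - (-24)*(-5 - 1)))² = ((-3 - 14) + (-4 - (-24)*(-6)))² = (-17 + (-4 - 24*6))² = (-17 + (-4 - 144))² = (-17 - 148)² = (-165)² = 27225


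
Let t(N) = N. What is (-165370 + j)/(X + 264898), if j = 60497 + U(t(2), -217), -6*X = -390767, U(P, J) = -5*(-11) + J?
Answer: -126042/396031 ≈ -0.31826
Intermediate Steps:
U(P, J) = 55 + J
X = 390767/6 (X = -⅙*(-390767) = 390767/6 ≈ 65128.)
j = 60335 (j = 60497 + (55 - 217) = 60497 - 162 = 60335)
(-165370 + j)/(X + 264898) = (-165370 + 60335)/(390767/6 + 264898) = -105035/1980155/6 = -105035*6/1980155 = -126042/396031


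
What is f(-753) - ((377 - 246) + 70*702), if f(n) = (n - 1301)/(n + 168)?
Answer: -2217037/45 ≈ -49268.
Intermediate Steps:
f(n) = (-1301 + n)/(168 + n)
f(-753) - ((377 - 246) + 70*702) = (-1301 - 753)/(168 - 753) - ((377 - 246) + 70*702) = -2054/(-585) - (131 + 49140) = -1/585*(-2054) - 1*49271 = 158/45 - 49271 = -2217037/45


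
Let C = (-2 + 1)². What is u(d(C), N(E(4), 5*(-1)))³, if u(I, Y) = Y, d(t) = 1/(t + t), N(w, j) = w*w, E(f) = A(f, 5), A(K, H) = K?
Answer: 4096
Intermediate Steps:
E(f) = f
N(w, j) = w²
C = 1 (C = (-1)² = 1)
d(t) = 1/(2*t)
u(d(C), N(E(4), 5*(-1)))³ = (4²)³ = 16³ = 4096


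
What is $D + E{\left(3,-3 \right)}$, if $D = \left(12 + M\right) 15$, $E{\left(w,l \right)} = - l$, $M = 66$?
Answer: $1173$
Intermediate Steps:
$D = 1170$ ($D = \left(12 + 66\right) 15 = 78 \cdot 15 = 1170$)
$D + E{\left(3,-3 \right)} = 1170 - -3 = 1170 + 3 = 1173$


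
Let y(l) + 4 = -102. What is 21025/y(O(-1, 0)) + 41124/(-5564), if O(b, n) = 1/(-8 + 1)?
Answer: -30335561/147446 ≈ -205.74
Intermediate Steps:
O(b, n) = -⅐ (O(b, n) = 1/(-7) = -⅐)
y(l) = -106 (y(l) = -4 - 102 = -106)
21025/y(O(-1, 0)) + 41124/(-5564) = 21025/(-106) + 41124/(-5564) = 21025*(-1/106) + 41124*(-1/5564) = -21025/106 - 10281/1391 = -30335561/147446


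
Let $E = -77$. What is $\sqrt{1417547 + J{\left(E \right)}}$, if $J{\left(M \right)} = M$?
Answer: $\sqrt{1417470} \approx 1190.6$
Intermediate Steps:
$\sqrt{1417547 + J{\left(E \right)}} = \sqrt{1417547 - 77} = \sqrt{1417470}$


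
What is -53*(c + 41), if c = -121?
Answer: 4240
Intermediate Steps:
-53*(c + 41) = -53*(-121 + 41) = -53*(-80) = 4240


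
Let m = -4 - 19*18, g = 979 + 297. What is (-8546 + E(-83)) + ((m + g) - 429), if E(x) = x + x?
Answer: -8211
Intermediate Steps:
g = 1276
m = -346 (m = -4 - 342 = -346)
E(x) = 2*x
(-8546 + E(-83)) + ((m + g) - 429) = (-8546 + 2*(-83)) + ((-346 + 1276) - 429) = (-8546 - 166) + (930 - 429) = -8712 + 501 = -8211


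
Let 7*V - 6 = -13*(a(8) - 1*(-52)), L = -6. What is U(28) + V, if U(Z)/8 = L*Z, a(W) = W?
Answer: -10182/7 ≈ -1454.6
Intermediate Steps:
V = -774/7 (V = 6/7 + (-13*(8 - 1*(-52)))/7 = 6/7 + (-13*(8 + 52))/7 = 6/7 + (-13*60)/7 = 6/7 + (⅐)*(-780) = 6/7 - 780/7 = -774/7 ≈ -110.57)
U(Z) = -48*Z (U(Z) = 8*(-6*Z) = -48*Z)
U(28) + V = -48*28 - 774/7 = -1344 - 774/7 = -10182/7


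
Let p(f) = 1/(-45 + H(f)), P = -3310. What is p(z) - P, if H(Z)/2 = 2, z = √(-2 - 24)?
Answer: 135709/41 ≈ 3310.0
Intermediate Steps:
z = I*√26 (z = √(-26) = I*√26 ≈ 5.099*I)
H(Z) = 4 (H(Z) = 2*2 = 4)
p(f) = -1/41 (p(f) = 1/(-45 + 4) = 1/(-41) = -1/41)
p(z) - P = -1/41 - 1*(-3310) = -1/41 + 3310 = 135709/41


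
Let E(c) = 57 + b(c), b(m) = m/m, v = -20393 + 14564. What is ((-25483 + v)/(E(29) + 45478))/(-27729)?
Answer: 1957/78916734 ≈ 2.4798e-5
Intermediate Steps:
v = -5829
b(m) = 1
E(c) = 58 (E(c) = 57 + 1 = 58)
((-25483 + v)/(E(29) + 45478))/(-27729) = ((-25483 - 5829)/(58 + 45478))/(-27729) = -31312/45536*(-1/27729) = -31312*1/45536*(-1/27729) = -1957/2846*(-1/27729) = 1957/78916734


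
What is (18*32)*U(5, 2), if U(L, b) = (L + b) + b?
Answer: 5184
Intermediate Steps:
U(L, b) = L + 2*b
(18*32)*U(5, 2) = (18*32)*(5 + 2*2) = 576*(5 + 4) = 576*9 = 5184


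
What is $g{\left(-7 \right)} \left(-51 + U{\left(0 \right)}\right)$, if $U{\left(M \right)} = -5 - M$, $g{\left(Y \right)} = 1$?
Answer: $-56$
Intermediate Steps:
$g{\left(-7 \right)} \left(-51 + U{\left(0 \right)}\right) = 1 \left(-51 - 5\right) = 1 \left(-56\right) = -56$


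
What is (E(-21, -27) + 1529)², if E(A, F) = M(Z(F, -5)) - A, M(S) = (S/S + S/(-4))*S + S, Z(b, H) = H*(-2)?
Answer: 2387025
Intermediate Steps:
Z(b, H) = -2*H
M(S) = S + S*(1 - S/4) (M(S) = (1 + S*(-¼))*S + S = (1 - S/4)*S + S = S*(1 - S/4) + S = S + S*(1 - S/4))
E(A, F) = -5 - A (E(A, F) = (-2*(-5))*(8 - (-2)*(-5))/4 - A = (¼)*10*(8 - 1*10) - A = (¼)*10*(8 - 10) - A = (¼)*10*(-2) - A = -5 - A)
(E(-21, -27) + 1529)² = ((-5 - 1*(-21)) + 1529)² = ((-5 + 21) + 1529)² = (16 + 1529)² = 1545² = 2387025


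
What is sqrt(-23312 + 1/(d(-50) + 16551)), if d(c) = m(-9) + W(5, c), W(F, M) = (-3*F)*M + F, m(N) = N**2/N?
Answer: I*sqrt(142339365039)/2471 ≈ 152.68*I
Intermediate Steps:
m(N) = N
W(F, M) = F - 3*F*M (W(F, M) = -3*F*M + F = F - 3*F*M)
d(c) = -4 - 15*c (d(c) = -9 + 5*(1 - 3*c) = -9 + (5 - 15*c) = -4 - 15*c)
sqrt(-23312 + 1/(d(-50) + 16551)) = sqrt(-23312 + 1/((-4 - 15*(-50)) + 16551)) = sqrt(-23312 + 1/((-4 + 750) + 16551)) = sqrt(-23312 + 1/(746 + 16551)) = sqrt(-23312 + 1/17297) = sqrt(-403227663/17297) = I*sqrt(142339365039)/2471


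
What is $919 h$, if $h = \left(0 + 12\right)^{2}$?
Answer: $132336$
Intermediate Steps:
$h = 144$ ($h = 12^{2} = 144$)
$919 h = 919 \cdot 144 = 132336$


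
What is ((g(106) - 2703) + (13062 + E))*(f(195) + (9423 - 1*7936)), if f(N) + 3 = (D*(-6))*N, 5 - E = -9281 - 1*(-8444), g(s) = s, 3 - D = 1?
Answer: -9678792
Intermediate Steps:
D = 2 (D = 3 - 1*1 = 3 - 1 = 2)
E = 842 (E = 5 - (-9281 - 1*(-8444)) = 5 - (-9281 + 8444) = 5 - 1*(-837) = 5 + 837 = 842)
f(N) = -3 - 12*N (f(N) = -3 + (2*(-6))*N = -3 - 12*N)
((g(106) - 2703) + (13062 + E))*(f(195) + (9423 - 1*7936)) = ((106 - 2703) + (13062 + 842))*((-3 - 12*195) + (9423 - 1*7936)) = (-2597 + 13904)*((-3 - 2340) + (9423 - 7936)) = 11307*(-2343 + 1487) = 11307*(-856) = -9678792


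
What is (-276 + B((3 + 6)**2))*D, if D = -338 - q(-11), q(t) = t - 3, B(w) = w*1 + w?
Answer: 36936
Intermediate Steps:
B(w) = 2*w (B(w) = w + w = 2*w)
q(t) = -3 + t
D = -324 (D = -338 - (-3 - 11) = -338 - 1*(-14) = -338 + 14 = -324)
(-276 + B((3 + 6)**2))*D = (-276 + 2*(3 + 6)**2)*(-324) = (-276 + 2*9**2)*(-324) = (-276 + 2*81)*(-324) = (-276 + 162)*(-324) = -114*(-324) = 36936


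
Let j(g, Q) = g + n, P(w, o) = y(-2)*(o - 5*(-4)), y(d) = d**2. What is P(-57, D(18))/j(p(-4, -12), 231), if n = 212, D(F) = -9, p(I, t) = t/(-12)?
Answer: 44/213 ≈ 0.20657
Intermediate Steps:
p(I, t) = -t/12 (p(I, t) = t*(-1/12) = -t/12)
P(w, o) = 80 + 4*o (P(w, o) = (-2)**2*(o - 5*(-4)) = 4*(o + 20) = 4*(20 + o) = 80 + 4*o)
j(g, Q) = 212 + g (j(g, Q) = g + 212 = 212 + g)
P(-57, D(18))/j(p(-4, -12), 231) = (80 + 4*(-9))/(212 - 1/12*(-12)) = (80 - 36)/(212 + 1) = 44/213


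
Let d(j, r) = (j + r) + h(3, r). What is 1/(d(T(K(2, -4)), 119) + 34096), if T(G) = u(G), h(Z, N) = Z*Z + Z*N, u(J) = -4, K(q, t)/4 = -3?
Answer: 1/34577 ≈ 2.8921e-5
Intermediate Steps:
K(q, t) = -12 (K(q, t) = 4*(-3) = -12)
h(Z, N) = Z² + N*Z
T(G) = -4
d(j, r) = 9 + j + 4*r (d(j, r) = (j + r) + 3*(r + 3) = (j + r) + 3*(3 + r) = (j + r) + (9 + 3*r) = 9 + j + 4*r)
1/(d(T(K(2, -4)), 119) + 34096) = 1/((9 - 4 + 4*119) + 34096) = 1/((9 - 4 + 476) + 34096) = 1/(481 + 34096) = 1/34577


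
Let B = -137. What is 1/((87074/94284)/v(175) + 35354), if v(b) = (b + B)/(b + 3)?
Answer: 895698/31670381885 ≈ 2.8282e-5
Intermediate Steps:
v(b) = (-137 + b)/(3 + b) (v(b) = (b - 137)/(b + 3) = (-137 + b)/(3 + b))
1/((87074/94284)/v(175) + 35354) = 1/((87074/94284)/(((-137 + 175)/(3 + 175))) + 35354) = 1/((87074*(1/94284))/((38/178)) + 35354) = 1/(43537/(47142*(((1/178)*38))) + 35354) = 1/(43537/(47142*(19/89)) + 35354) = 1/((43537/47142)*(89/19) + 35354) = 1/(3874793/895698 + 35354) = 1/(31670381885/895698) = 895698/31670381885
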